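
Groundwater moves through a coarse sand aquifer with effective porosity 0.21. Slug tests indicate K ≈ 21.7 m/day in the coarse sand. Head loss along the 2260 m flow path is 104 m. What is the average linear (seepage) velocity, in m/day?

Hydraulic gradient i = Δh / L = 104 / 2260 = 0.04602.
Darcy flux q = K · i = 21.70 × 0.04602 = 0.9986 m/day.
Seepage velocity v = q / n_e = 0.9986 / 0.21 = 4.755 m/day.

4.76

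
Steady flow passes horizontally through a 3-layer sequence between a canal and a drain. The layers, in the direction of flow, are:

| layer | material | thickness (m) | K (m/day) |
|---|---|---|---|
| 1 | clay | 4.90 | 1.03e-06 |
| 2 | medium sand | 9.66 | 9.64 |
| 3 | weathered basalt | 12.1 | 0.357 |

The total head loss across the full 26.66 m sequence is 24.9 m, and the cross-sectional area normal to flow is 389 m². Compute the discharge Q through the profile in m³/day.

Flow is perpendicular to layering, so the layers act in series and the equivalent K is the thickness-weighted harmonic mean.
Total thickness L = 4.90 + 9.66 + 12.1 = 26.66 m.
Σ(b_i/K_i) = 4.90/1.03e-06 + 9.66/9.64 + 12.1/0.357 = 4.757e+06 d.
K_eq = L / Σ(b_i/K_i) = 26.66 / 4.757e+06 = 5.604e-06 m/day.
Q = K_eq · A · (Δh/L) = 5.604e-06 × 389 × (24.9/26.66) = 0.002036 m³/day.

0.00204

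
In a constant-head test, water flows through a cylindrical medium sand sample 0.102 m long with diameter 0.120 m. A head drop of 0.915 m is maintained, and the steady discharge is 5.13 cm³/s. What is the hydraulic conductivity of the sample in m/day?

4.37

Cross-sectional area A = π·(d/2)² = π × (0.120/2)² = 0.01131 m².
Convert discharge: 5.13 cm³/s = 5.130e-06 m³/s.
Darcy's law rearranged: K = Q·L / (A·Δh) = 5.130e-06 × 0.102 / (0.01131 × 0.915) = 5.056e-05 m/s = 4.369 m/day.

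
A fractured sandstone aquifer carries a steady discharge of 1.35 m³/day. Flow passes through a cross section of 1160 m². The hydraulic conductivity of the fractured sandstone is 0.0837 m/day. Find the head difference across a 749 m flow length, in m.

10.4

From Q = K·A·i, i = Q / (K·A) = 1.35 / (0.08370 × 1160) = 0.01390.
Head loss Δh = i · L = 0.01390 × 749 = 10.41 m.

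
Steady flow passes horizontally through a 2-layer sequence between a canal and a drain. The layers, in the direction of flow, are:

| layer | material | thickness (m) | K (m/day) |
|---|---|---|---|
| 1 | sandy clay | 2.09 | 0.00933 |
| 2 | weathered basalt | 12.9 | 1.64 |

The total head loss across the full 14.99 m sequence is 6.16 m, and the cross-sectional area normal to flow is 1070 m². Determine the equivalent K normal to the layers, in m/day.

Flow is perpendicular to layering, so the layers act in series and the equivalent K is the thickness-weighted harmonic mean.
Total thickness L = 2.09 + 12.9 = 14.99 m.
Σ(b_i/K_i) = 2.09/0.00933 + 12.9/1.64 = 231.9 d.
K_eq = L / Σ(b_i/K_i) = 14.99 / 231.9 = 0.06465 m/day.

0.0646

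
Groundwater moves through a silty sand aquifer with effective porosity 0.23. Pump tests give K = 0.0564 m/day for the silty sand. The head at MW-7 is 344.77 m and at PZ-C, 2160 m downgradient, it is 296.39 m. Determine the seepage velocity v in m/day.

Hydraulic gradient i = (344.77 − 296.39) / 2160 = 48.38 / 2160 = 0.02240.
Darcy flux q = K · i = 0.05640 × 0.02240 = 0.001263 m/day.
Seepage velocity v = q / n_e = 0.001263 / 0.23 = 0.005492 m/day.

0.00549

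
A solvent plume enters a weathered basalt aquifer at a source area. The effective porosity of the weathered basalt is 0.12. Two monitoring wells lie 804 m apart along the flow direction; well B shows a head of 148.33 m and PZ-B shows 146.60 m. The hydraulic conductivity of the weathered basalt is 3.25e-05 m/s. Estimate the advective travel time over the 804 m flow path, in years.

43.7

Convert K: 3.25e-05 m/s × 86400 = 2.808 m/day.
Hydraulic gradient i = (148.33 − 146.60) / 804 = 1.73 / 804 = 0.002152.
Darcy flux q = K · i = 2.808 × 0.002152 = 0.006042 m/day.
Seepage velocity v = q / n_e = 0.006042 / 0.12 = 0.05035 m/day.
Travel time t = L / v = 804 / 0.05035 = 15968 days = 43.72 years.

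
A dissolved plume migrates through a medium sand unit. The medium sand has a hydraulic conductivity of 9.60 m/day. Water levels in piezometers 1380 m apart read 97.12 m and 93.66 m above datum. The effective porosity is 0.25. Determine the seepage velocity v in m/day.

Hydraulic gradient i = (97.12 − 93.66) / 1380 = 3.46 / 1380 = 0.002507.
Darcy flux q = K · i = 9.600 × 0.002507 = 0.02407 m/day.
Seepage velocity v = q / n_e = 0.02407 / 0.25 = 0.09628 m/day.

0.0963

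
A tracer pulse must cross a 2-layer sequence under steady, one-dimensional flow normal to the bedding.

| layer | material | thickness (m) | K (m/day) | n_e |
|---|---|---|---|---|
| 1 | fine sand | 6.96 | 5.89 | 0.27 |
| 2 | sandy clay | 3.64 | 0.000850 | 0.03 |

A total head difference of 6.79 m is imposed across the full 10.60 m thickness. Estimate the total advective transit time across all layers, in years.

With flow normal to the layers, continuity requires the same specific discharge q through every layer.
Σ(b_i/K_i) = 6.96/5.89 + 3.64/0.000850 = 4284 d.
q = Δh / Σ(b_i/K_i) = 6.79 / 4284 = 0.001585 m/day.
In each layer the seepage velocity is v_i = q/n_i, so the layer transit time is t_i = b_i·n_i / q:
  layer 1 (fine sand): t_1 = 6.96 × 0.27 / 0.001585 = 1186 d
  layer 2 (sandy clay): t_2 = 3.64 × 0.03 / 0.001585 = 68.89 d
Total t = Σ t_i = 1254 days = 3.434 years.

3.43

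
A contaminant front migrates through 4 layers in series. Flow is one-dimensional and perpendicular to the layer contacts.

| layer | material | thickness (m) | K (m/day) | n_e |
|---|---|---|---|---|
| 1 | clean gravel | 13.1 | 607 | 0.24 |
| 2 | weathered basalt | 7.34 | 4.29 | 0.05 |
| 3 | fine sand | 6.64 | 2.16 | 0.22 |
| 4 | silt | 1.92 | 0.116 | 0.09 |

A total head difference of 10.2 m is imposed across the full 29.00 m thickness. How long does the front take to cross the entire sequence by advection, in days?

With flow normal to the layers, continuity requires the same specific discharge q through every layer.
Σ(b_i/K_i) = 13.1/607 + 7.34/4.29 + 6.64/2.16 + 1.92/0.116 = 21.36 d.
q = Δh / Σ(b_i/K_i) = 10.2 / 21.36 = 0.4776 m/day.
In each layer the seepage velocity is v_i = q/n_i, so the layer transit time is t_i = b_i·n_i / q:
  layer 1 (clean gravel): t_1 = 13.1 × 0.24 / 0.4776 = 6.583 d
  layer 2 (weathered basalt): t_2 = 7.34 × 0.05 / 0.4776 = 0.7685 d
  layer 3 (fine sand): t_3 = 6.64 × 0.22 / 0.4776 = 3.059 d
  layer 4 (silt): t_4 = 1.92 × 0.09 / 0.4776 = 0.3618 d
Total t = Σ t_i = 10.77 days.

10.8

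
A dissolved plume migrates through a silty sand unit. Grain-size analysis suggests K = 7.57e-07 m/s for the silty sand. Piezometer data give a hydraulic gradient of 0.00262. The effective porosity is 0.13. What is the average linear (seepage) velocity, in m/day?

Convert K: 7.57e-07 m/s × 86400 = 0.06540 m/day.
Hydraulic gradient i = 0.00262.
Darcy flux q = K · i = 0.06540 × 0.002620 = 0.0001714 m/day.
Seepage velocity v = q / n_e = 0.0001714 / 0.13 = 0.001318 m/day.

0.00132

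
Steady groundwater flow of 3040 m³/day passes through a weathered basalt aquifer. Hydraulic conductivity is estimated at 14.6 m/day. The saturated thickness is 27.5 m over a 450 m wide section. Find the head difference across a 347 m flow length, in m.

Cross-sectional area A = 450 × 27.5 = 12375 m².
From Q = K·A·i, i = Q / (K·A) = 3040 / (14.60 × 12375) = 0.01683.
Head loss Δh = i · L = 0.01683 × 347 = 5.839 m.

5.84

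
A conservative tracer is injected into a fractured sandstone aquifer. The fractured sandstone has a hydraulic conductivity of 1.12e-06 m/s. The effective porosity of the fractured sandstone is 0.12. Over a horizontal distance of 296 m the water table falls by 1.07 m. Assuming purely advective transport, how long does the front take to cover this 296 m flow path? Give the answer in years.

Convert K: 1.12e-06 m/s × 86400 = 0.09677 m/day.
Hydraulic gradient i = Δh / L = 1.07 / 296 = 0.003615.
Darcy flux q = K · i = 0.09677 × 0.003615 = 0.0003498 m/day.
Seepage velocity v = q / n_e = 0.0003498 / 0.12 = 0.002915 m/day.
Travel time t = L / v = 296 / 0.002915 = 1.015e+05 days = 278.0 years.

278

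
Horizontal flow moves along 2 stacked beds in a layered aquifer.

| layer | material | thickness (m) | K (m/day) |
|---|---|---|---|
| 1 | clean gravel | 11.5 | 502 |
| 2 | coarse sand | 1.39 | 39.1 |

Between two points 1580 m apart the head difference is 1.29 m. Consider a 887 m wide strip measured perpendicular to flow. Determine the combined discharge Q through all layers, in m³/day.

4220

Flow is parallel to layering, so each bed carries its own Darcy discharge and the transmissivities add.
Σ(K_i·b_i) = 502×11.5 + 39.1×1.39 = 5827 m²/day.
Hydraulic gradient i = Δh / L = 1.29 / 1580 = 0.0008165.
Q = Σ(K_i·b_i) · W · i = 5827 × 887 × 0.0008165 = 4220 m³/day.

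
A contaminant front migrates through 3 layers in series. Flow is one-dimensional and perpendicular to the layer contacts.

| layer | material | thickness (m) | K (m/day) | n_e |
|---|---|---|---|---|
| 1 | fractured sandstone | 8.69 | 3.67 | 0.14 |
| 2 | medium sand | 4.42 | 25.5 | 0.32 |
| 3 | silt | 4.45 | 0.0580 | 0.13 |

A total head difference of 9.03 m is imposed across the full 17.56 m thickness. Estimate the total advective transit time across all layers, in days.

28.2

With flow normal to the layers, continuity requires the same specific discharge q through every layer.
Σ(b_i/K_i) = 8.69/3.67 + 4.42/25.5 + 4.45/0.0580 = 79.27 d.
q = Δh / Σ(b_i/K_i) = 9.03 / 79.27 = 0.1139 m/day.
In each layer the seepage velocity is v_i = q/n_i, so the layer transit time is t_i = b_i·n_i / q:
  layer 1 (fractured sandstone): t_1 = 8.69 × 0.14 / 0.1139 = 10.68 d
  layer 2 (medium sand): t_2 = 4.42 × 0.32 / 0.1139 = 12.42 d
  layer 3 (silt): t_3 = 4.45 × 0.13 / 0.1139 = 5.078 d
Total t = Σ t_i = 28.17 days.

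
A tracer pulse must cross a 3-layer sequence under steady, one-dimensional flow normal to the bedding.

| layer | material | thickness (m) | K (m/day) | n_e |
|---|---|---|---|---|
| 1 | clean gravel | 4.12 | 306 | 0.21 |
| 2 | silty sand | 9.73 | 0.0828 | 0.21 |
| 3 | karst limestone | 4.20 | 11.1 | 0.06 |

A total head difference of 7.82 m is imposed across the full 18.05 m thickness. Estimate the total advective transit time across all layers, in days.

47.7

With flow normal to the layers, continuity requires the same specific discharge q through every layer.
Σ(b_i/K_i) = 4.12/306 + 9.73/0.0828 + 4.20/11.1 = 117.9 d.
q = Δh / Σ(b_i/K_i) = 7.82 / 117.9 = 0.06633 m/day.
In each layer the seepage velocity is v_i = q/n_i, so the layer transit time is t_i = b_i·n_i / q:
  layer 1 (clean gravel): t_1 = 4.12 × 0.21 / 0.06633 = 13.04 d
  layer 2 (silty sand): t_2 = 9.73 × 0.21 / 0.06633 = 30.81 d
  layer 3 (karst limestone): t_3 = 4.20 × 0.06 / 0.06633 = 3.799 d
Total t = Σ t_i = 47.65 days.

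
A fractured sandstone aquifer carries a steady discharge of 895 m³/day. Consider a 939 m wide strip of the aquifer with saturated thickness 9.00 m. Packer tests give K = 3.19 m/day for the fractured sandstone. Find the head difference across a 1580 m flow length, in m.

Cross-sectional area A = 939 × 9.00 = 8451 m².
From Q = K·A·i, i = Q / (K·A) = 895 / (3.190 × 8451) = 0.03320.
Head loss Δh = i · L = 0.03320 × 1580 = 52.45 m.

52.5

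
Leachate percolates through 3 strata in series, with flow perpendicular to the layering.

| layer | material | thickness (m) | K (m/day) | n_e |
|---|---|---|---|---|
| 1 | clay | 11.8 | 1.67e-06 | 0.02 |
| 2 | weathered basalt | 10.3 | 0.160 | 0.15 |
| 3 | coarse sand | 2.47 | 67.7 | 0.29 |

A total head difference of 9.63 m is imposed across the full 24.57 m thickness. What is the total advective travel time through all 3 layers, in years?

5020

With flow normal to the layers, continuity requires the same specific discharge q through every layer.
Σ(b_i/K_i) = 11.8/1.67e-06 + 10.3/0.160 + 2.47/67.7 = 7.066e+06 d.
q = Δh / Σ(b_i/K_i) = 9.63 / 7.066e+06 = 1.363e-06 m/day.
In each layer the seepage velocity is v_i = q/n_i, so the layer transit time is t_i = b_i·n_i / q:
  layer 1 (clay): t_1 = 11.8 × 0.02 / 1.363e-06 = 1.732e+05 d
  layer 2 (weathered basalt): t_2 = 10.3 × 0.15 / 1.363e-06 = 1.134e+06 d
  layer 3 (coarse sand): t_3 = 2.47 × 0.29 / 1.363e-06 = 5.256e+05 d
Total t = Σ t_i = 1.832e+06 days = 5017 years.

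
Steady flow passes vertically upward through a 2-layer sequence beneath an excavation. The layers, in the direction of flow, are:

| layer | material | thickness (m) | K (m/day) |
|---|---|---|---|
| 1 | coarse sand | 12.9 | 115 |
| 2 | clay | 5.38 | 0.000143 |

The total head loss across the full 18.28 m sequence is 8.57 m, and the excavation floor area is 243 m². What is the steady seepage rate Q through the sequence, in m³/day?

0.0554

Flow is perpendicular to layering, so the layers act in series and the equivalent K is the thickness-weighted harmonic mean.
Total thickness L = 12.9 + 5.38 = 18.28 m.
Σ(b_i/K_i) = 12.9/115 + 5.38/0.000143 = 37622 d.
K_eq = L / Σ(b_i/K_i) = 18.28 / 37622 = 0.0004859 m/day.
Q = K_eq · A · (Δh/L) = 0.0004859 × 243 × (8.57/18.28) = 0.05535 m³/day.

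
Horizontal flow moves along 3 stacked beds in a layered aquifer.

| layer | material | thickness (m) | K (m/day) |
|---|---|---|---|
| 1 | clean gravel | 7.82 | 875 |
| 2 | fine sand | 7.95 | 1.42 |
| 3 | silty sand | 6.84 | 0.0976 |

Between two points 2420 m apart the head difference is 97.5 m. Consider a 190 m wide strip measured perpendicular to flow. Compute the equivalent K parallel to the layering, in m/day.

Flow is parallel to layering, so each bed carries its own Darcy discharge and the transmissivities add.
Σ(K_i·b_i) = 875×7.82 + 1.42×7.95 + 0.0976×6.84 = 6854 m²/day.
Total thickness b = 22.61 m, so K_eq = Σ(K_i·b_i)/b = 303.2 m/day.

303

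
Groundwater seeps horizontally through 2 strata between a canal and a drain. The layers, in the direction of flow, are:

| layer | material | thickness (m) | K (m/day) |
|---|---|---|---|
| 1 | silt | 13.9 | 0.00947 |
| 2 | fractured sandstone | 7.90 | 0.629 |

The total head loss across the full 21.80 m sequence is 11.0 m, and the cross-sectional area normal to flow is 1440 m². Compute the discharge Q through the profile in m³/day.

Flow is perpendicular to layering, so the layers act in series and the equivalent K is the thickness-weighted harmonic mean.
Total thickness L = 13.9 + 7.90 = 21.80 m.
Σ(b_i/K_i) = 13.9/0.00947 + 7.90/0.629 = 1480 d.
K_eq = L / Σ(b_i/K_i) = 21.80 / 1480 = 0.01473 m/day.
Q = K_eq · A · (Δh/L) = 0.01473 × 1440 × (11.0/21.80) = 10.70 m³/day.

10.7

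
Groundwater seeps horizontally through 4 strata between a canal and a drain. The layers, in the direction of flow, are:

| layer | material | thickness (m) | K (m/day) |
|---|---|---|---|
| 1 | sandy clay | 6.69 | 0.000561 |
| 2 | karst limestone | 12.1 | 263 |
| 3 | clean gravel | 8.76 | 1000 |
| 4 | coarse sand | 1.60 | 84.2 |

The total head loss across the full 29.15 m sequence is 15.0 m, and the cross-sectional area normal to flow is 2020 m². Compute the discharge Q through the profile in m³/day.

2.54

Flow is perpendicular to layering, so the layers act in series and the equivalent K is the thickness-weighted harmonic mean.
Total thickness L = 6.69 + 12.1 + 8.76 + 1.60 = 29.15 m.
Σ(b_i/K_i) = 6.69/0.000561 + 12.1/263 + 8.76/1000 + 1.60/84.2 = 11925 d.
K_eq = L / Σ(b_i/K_i) = 29.15 / 11925 = 0.002444 m/day.
Q = K_eq · A · (Δh/L) = 0.002444 × 2020 × (15.0/29.15) = 2.541 m³/day.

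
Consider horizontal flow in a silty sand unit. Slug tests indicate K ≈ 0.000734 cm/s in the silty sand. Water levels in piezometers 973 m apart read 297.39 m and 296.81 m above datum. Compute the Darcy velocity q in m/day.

Convert K: 0.000734 cm/s × 864 = 0.6342 m/day.
Hydraulic gradient i = (297.39 − 296.81) / 973 = 0.58 / 973 = 0.0005961.
Specific discharge q = K · i = 0.6342 × 0.0005961 = 0.0003780 m/day.

0.000378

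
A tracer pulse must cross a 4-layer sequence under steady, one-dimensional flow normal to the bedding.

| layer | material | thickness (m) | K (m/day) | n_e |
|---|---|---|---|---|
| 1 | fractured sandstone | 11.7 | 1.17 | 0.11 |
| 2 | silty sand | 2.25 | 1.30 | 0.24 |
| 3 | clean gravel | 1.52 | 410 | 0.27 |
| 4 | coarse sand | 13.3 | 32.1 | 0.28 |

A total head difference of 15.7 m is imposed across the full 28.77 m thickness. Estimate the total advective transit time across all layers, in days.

With flow normal to the layers, continuity requires the same specific discharge q through every layer.
Σ(b_i/K_i) = 11.7/1.17 + 2.25/1.30 + 1.52/410 + 13.3/32.1 = 12.15 d.
q = Δh / Σ(b_i/K_i) = 15.7 / 12.15 = 1.292 m/day.
In each layer the seepage velocity is v_i = q/n_i, so the layer transit time is t_i = b_i·n_i / q:
  layer 1 (fractured sandstone): t_1 = 11.7 × 0.11 / 1.292 = 0.9959 d
  layer 2 (silty sand): t_2 = 2.25 × 0.24 / 1.292 = 0.4179 d
  layer 3 (clean gravel): t_3 = 1.52 × 0.27 / 1.292 = 0.3176 d
  layer 4 (coarse sand): t_4 = 13.3 × 0.28 / 1.292 = 2.882 d
Total t = Σ t_i = 4.613 days.

4.61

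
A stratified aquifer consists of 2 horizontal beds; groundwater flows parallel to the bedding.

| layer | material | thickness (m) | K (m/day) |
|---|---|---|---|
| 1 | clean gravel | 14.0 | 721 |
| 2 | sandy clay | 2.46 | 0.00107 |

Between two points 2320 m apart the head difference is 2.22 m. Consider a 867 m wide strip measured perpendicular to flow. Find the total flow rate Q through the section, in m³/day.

8370

Flow is parallel to layering, so each bed carries its own Darcy discharge and the transmissivities add.
Σ(K_i·b_i) = 721×14.0 + 0.00107×2.46 = 10094 m²/day.
Hydraulic gradient i = Δh / L = 2.22 / 2320 = 0.0009569.
Q = Σ(K_i·b_i) · W · i = 10094 × 867 × 0.0009569 = 8374 m³/day.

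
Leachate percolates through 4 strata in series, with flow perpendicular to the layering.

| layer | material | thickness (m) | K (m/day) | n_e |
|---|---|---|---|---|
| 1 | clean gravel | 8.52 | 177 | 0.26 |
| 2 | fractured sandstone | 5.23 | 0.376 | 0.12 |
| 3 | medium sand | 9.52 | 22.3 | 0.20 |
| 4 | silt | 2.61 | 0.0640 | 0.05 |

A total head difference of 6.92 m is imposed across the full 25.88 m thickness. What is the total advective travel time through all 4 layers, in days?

With flow normal to the layers, continuity requires the same specific discharge q through every layer.
Σ(b_i/K_i) = 8.52/177 + 5.23/0.376 + 9.52/22.3 + 2.61/0.0640 = 55.17 d.
q = Δh / Σ(b_i/K_i) = 6.92 / 55.17 = 0.1254 m/day.
In each layer the seepage velocity is v_i = q/n_i, so the layer transit time is t_i = b_i·n_i / q:
  layer 1 (clean gravel): t_1 = 8.52 × 0.26 / 0.1254 = 17.66 d
  layer 2 (fractured sandstone): t_2 = 5.23 × 0.12 / 0.1254 = 5.003 d
  layer 3 (medium sand): t_3 = 9.52 × 0.20 / 0.1254 = 15.18 d
  layer 4 (silt): t_4 = 2.61 × 0.05 / 0.1254 = 1.040 d
Total t = Σ t_i = 38.88 days.

38.9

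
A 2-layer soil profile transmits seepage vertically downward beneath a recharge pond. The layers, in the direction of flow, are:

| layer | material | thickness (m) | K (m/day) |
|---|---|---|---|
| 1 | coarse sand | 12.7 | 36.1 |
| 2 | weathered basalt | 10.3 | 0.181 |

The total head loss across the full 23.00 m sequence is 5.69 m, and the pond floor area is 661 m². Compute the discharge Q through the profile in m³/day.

Flow is perpendicular to layering, so the layers act in series and the equivalent K is the thickness-weighted harmonic mean.
Total thickness L = 12.7 + 10.3 = 23.00 m.
Σ(b_i/K_i) = 12.7/36.1 + 10.3/0.181 = 57.26 d.
K_eq = L / Σ(b_i/K_i) = 23.00 / 57.26 = 0.4017 m/day.
Q = K_eq · A · (Δh/L) = 0.4017 × 661 × (5.69/23.00) = 65.69 m³/day.

65.7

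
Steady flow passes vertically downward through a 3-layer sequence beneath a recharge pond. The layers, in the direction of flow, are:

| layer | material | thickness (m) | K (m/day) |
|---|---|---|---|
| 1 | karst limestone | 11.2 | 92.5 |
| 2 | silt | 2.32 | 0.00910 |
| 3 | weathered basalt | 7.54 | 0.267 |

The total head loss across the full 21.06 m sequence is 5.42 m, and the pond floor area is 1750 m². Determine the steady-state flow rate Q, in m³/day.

Flow is perpendicular to layering, so the layers act in series and the equivalent K is the thickness-weighted harmonic mean.
Total thickness L = 11.2 + 2.32 + 7.54 = 21.06 m.
Σ(b_i/K_i) = 11.2/92.5 + 2.32/0.00910 + 7.54/0.267 = 283.3 d.
K_eq = L / Σ(b_i/K_i) = 21.06 / 283.3 = 0.07434 m/day.
Q = K_eq · A · (Δh/L) = 0.07434 × 1750 × (5.42/21.06) = 33.48 m³/day.

33.5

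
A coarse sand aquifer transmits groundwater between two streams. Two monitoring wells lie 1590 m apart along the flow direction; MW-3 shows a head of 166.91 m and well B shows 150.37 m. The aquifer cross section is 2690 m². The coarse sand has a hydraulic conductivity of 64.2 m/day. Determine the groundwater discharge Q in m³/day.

Hydraulic gradient i = (166.91 − 150.37) / 1590 = 16.54 / 1590 = 0.01040.
Darcy's law: Q = K · A · i = 64.20 × 2690 × 0.01040 = 1796 m³/day.

1800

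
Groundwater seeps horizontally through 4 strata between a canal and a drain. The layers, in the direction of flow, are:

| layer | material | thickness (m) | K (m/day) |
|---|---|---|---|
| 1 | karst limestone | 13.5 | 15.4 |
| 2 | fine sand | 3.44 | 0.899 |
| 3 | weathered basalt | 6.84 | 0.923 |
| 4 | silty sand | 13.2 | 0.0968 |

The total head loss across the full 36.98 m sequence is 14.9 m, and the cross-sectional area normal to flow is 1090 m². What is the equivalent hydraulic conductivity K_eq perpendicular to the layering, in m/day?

0.249

Flow is perpendicular to layering, so the layers act in series and the equivalent K is the thickness-weighted harmonic mean.
Total thickness L = 13.5 + 3.44 + 6.84 + 13.2 = 36.98 m.
Σ(b_i/K_i) = 13.5/15.4 + 3.44/0.899 + 6.84/0.923 + 13.2/0.0968 = 148.5 d.
K_eq = L / Σ(b_i/K_i) = 36.98 / 148.5 = 0.2491 m/day.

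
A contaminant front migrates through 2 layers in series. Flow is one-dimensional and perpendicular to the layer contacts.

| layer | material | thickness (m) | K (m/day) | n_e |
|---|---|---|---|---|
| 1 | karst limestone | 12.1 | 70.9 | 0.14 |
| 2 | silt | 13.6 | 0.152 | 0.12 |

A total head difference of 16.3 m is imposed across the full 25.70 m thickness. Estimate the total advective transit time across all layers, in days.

18.3

With flow normal to the layers, continuity requires the same specific discharge q through every layer.
Σ(b_i/K_i) = 12.1/70.9 + 13.6/0.152 = 89.64 d.
q = Δh / Σ(b_i/K_i) = 16.3 / 89.64 = 0.1818 m/day.
In each layer the seepage velocity is v_i = q/n_i, so the layer transit time is t_i = b_i·n_i / q:
  layer 1 (karst limestone): t_1 = 12.1 × 0.14 / 0.1818 = 9.316 d
  layer 2 (silt): t_2 = 13.6 × 0.12 / 0.1818 = 8.975 d
Total t = Σ t_i = 18.29 days.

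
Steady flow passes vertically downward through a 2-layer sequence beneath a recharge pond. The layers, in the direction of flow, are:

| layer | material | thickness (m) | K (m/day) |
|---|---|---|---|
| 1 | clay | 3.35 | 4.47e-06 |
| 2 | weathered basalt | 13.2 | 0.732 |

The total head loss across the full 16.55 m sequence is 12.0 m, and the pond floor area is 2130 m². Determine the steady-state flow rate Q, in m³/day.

Flow is perpendicular to layering, so the layers act in series and the equivalent K is the thickness-weighted harmonic mean.
Total thickness L = 3.35 + 13.2 = 16.55 m.
Σ(b_i/K_i) = 3.35/4.47e-06 + 13.2/0.732 = 7.495e+05 d.
K_eq = L / Σ(b_i/K_i) = 16.55 / 7.495e+05 = 2.208e-05 m/day.
Q = K_eq · A · (Δh/L) = 2.208e-05 × 2130 × (12.0/16.55) = 0.03410 m³/day.

0.0341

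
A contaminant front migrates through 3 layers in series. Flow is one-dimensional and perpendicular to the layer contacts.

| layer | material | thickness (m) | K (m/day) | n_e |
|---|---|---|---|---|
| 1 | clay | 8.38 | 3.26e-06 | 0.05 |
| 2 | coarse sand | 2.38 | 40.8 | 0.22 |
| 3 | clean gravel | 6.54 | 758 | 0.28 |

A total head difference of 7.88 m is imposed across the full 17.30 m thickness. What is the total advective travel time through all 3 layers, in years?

2480

With flow normal to the layers, continuity requires the same specific discharge q through every layer.
Σ(b_i/K_i) = 8.38/3.26e-06 + 2.38/40.8 + 6.54/758 = 2.571e+06 d.
q = Δh / Σ(b_i/K_i) = 7.88 / 2.571e+06 = 3.065e-06 m/day.
In each layer the seepage velocity is v_i = q/n_i, so the layer transit time is t_i = b_i·n_i / q:
  layer 1 (clay): t_1 = 8.38 × 0.05 / 3.065e-06 = 1.367e+05 d
  layer 2 (coarse sand): t_2 = 2.38 × 0.22 / 3.065e-06 = 1.708e+05 d
  layer 3 (clean gravel): t_3 = 6.54 × 0.28 / 3.065e-06 = 5.974e+05 d
Total t = Σ t_i = 9.048e+05 days = 2477 years.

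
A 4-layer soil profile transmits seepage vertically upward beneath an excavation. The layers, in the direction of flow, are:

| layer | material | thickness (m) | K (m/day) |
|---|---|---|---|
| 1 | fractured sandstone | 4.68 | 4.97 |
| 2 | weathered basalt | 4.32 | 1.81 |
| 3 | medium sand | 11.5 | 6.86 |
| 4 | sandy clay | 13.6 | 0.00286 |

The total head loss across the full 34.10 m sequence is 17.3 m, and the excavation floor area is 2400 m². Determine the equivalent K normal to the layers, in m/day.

0.00716

Flow is perpendicular to layering, so the layers act in series and the equivalent K is the thickness-weighted harmonic mean.
Total thickness L = 4.68 + 4.32 + 11.5 + 13.6 = 34.10 m.
Σ(b_i/K_i) = 4.68/4.97 + 4.32/1.81 + 11.5/6.86 + 13.6/0.00286 = 4760 d.
K_eq = L / Σ(b_i/K_i) = 34.10 / 4760 = 0.007163 m/day.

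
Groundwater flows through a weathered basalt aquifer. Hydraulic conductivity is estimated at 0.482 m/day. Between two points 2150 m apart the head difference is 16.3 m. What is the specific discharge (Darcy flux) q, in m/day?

Hydraulic gradient i = Δh / L = 16.3 / 2150 = 0.007581.
Specific discharge q = K · i = 0.4820 × 0.007581 = 0.003654 m/day.

0.00365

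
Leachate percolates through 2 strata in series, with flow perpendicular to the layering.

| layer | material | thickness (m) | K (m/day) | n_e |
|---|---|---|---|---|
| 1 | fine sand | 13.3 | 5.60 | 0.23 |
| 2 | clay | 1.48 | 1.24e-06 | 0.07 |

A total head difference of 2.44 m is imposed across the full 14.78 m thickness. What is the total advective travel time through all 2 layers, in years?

With flow normal to the layers, continuity requires the same specific discharge q through every layer.
Σ(b_i/K_i) = 13.3/5.60 + 1.48/1.24e-06 = 1.194e+06 d.
q = Δh / Σ(b_i/K_i) = 2.44 / 1.194e+06 = 2.044e-06 m/day.
In each layer the seepage velocity is v_i = q/n_i, so the layer transit time is t_i = b_i·n_i / q:
  layer 1 (fine sand): t_1 = 13.3 × 0.23 / 2.044e-06 = 1.496e+06 d
  layer 2 (clay): t_2 = 1.48 × 0.07 / 2.044e-06 = 50677 d
Total t = Σ t_i = 1.547e+06 days = 4236 years.

4240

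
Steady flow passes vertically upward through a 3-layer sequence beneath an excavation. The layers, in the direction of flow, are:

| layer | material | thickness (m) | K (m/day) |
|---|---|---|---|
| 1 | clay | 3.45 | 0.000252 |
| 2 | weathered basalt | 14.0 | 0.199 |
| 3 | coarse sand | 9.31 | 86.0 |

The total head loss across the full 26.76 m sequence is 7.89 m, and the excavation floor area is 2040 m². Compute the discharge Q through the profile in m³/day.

Flow is perpendicular to layering, so the layers act in series and the equivalent K is the thickness-weighted harmonic mean.
Total thickness L = 3.45 + 14.0 + 9.31 = 26.76 m.
Σ(b_i/K_i) = 3.45/0.000252 + 14.0/0.199 + 9.31/86.0 = 13761 d.
K_eq = L / Σ(b_i/K_i) = 26.76 / 13761 = 0.001945 m/day.
Q = K_eq · A · (Δh/L) = 0.001945 × 2040 × (7.89/26.76) = 1.170 m³/day.

1.17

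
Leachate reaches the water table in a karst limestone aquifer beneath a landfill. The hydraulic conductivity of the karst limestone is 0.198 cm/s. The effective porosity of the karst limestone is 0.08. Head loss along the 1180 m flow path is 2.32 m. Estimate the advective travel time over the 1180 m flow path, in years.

Convert K: 0.198 cm/s × 864 = 171.1 m/day.
Hydraulic gradient i = Δh / L = 2.32 / 1180 = 0.001966.
Darcy flux q = K · i = 171.1 × 0.001966 = 0.3363 m/day.
Seepage velocity v = q / n_e = 0.3363 / 0.08 = 4.204 m/day.
Travel time t = L / v = 1180 / 4.204 = 280.7 days = 0.7684 years.

0.768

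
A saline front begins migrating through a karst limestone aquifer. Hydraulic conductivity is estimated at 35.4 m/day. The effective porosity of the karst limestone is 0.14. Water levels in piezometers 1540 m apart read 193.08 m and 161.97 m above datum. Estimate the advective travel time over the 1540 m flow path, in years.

0.825

Hydraulic gradient i = (193.08 − 161.97) / 1540 = 31.11 / 1540 = 0.02020.
Darcy flux q = K · i = 35.40 × 0.02020 = 0.7151 m/day.
Seepage velocity v = q / n_e = 0.7151 / 0.14 = 5.108 m/day.
Travel time t = L / v = 1540 / 5.108 = 301.5 days = 0.8254 years.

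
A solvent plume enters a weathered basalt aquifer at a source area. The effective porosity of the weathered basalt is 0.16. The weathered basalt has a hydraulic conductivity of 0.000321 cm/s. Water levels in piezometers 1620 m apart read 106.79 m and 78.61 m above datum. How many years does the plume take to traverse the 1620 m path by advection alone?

Convert K: 0.000321 cm/s × 864 = 0.2773 m/day.
Hydraulic gradient i = (106.79 − 78.61) / 1620 = 28.18 / 1620 = 0.01740.
Darcy flux q = K · i = 0.2773 × 0.01740 = 0.004824 m/day.
Seepage velocity v = q / n_e = 0.004824 / 0.16 = 0.03015 m/day.
Travel time t = L / v = 1620 / 0.03015 = 53727 days = 147.1 years.

147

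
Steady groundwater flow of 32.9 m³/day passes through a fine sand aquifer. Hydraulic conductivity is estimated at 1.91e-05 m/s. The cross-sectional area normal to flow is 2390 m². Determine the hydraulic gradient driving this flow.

0.00834

Convert K: 1.91e-05 m/s × 86400 = 1.650 m/day.
From Q = K·A·i, i = Q / (K·A) = 32.9 / (1.650 × 2390) = 0.008342.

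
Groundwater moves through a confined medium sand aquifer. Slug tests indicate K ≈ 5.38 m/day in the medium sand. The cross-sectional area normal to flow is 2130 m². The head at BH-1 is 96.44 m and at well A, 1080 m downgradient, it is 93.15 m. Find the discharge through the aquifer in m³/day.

Hydraulic gradient i = (96.44 − 93.15) / 1080 = 3.29 / 1080 = 0.003046.
Darcy's law: Q = K · A · i = 5.380 × 2130 × 0.003046 = 34.91 m³/day.

34.9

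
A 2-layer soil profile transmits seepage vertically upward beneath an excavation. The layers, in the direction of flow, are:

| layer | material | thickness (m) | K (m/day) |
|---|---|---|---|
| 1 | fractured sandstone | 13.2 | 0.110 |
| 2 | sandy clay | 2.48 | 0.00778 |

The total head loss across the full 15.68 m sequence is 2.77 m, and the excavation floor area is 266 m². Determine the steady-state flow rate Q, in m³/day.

Flow is perpendicular to layering, so the layers act in series and the equivalent K is the thickness-weighted harmonic mean.
Total thickness L = 13.2 + 2.48 = 15.68 m.
Σ(b_i/K_i) = 13.2/0.110 + 2.48/0.00778 = 438.8 d.
K_eq = L / Σ(b_i/K_i) = 15.68 / 438.8 = 0.03574 m/day.
Q = K_eq · A · (Δh/L) = 0.03574 × 266 × (2.77/15.68) = 1.679 m³/day.

1.68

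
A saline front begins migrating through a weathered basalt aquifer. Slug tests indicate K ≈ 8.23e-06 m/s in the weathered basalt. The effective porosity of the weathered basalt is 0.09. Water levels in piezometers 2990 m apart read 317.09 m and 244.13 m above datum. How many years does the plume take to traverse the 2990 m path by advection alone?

42.5

Convert K: 8.23e-06 m/s × 86400 = 0.7111 m/day.
Hydraulic gradient i = (317.09 − 244.13) / 2990 = 72.96 / 2990 = 0.02440.
Darcy flux q = K · i = 0.7111 × 0.02440 = 0.01735 m/day.
Seepage velocity v = q / n_e = 0.01735 / 0.09 = 0.1928 m/day.
Travel time t = L / v = 2990 / 0.1928 = 15509 days = 42.46 years.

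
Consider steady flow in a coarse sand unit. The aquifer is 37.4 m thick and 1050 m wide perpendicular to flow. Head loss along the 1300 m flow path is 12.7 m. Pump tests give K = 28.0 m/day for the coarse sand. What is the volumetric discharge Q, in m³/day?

10700

Cross-sectional area A = 1050 × 37.4 = 39270 m².
Hydraulic gradient i = Δh / L = 12.7 / 1300 = 0.009769.
Darcy's law: Q = K · A · i = 28.00 × 39270 × 0.009769 = 10742 m³/day.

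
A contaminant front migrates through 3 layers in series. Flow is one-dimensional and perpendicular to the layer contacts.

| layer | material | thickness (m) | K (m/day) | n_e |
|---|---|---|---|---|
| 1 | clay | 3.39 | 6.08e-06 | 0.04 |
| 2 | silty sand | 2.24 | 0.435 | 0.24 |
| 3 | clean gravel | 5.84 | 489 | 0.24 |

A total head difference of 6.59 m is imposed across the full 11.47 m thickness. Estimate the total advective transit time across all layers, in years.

481

With flow normal to the layers, continuity requires the same specific discharge q through every layer.
Σ(b_i/K_i) = 3.39/6.08e-06 + 2.24/0.435 + 5.84/489 = 5.576e+05 d.
q = Δh / Σ(b_i/K_i) = 6.59 / 5.576e+05 = 1.182e-05 m/day.
In each layer the seepage velocity is v_i = q/n_i, so the layer transit time is t_i = b_i·n_i / q:
  layer 1 (clay): t_1 = 3.39 × 0.04 / 1.182e-05 = 11473 d
  layer 2 (silty sand): t_2 = 2.24 × 0.24 / 1.182e-05 = 45486 d
  layer 3 (clean gravel): t_3 = 5.84 × 0.24 / 1.182e-05 = 1.186e+05 d
Total t = Σ t_i = 1.755e+05 days = 480.6 years.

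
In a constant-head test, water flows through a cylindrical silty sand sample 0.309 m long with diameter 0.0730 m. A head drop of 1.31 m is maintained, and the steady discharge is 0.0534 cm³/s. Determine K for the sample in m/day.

Cross-sectional area A = π·(d/2)² = π × (0.0730/2)² = 0.004185 m².
Convert discharge: 0.0534 cm³/s = 5.340e-08 m³/s.
Darcy's law rearranged: K = Q·L / (A·Δh) = 5.340e-08 × 0.309 / (0.004185 × 1.31) = 3.009e-06 m/s = 0.2600 m/day.

0.260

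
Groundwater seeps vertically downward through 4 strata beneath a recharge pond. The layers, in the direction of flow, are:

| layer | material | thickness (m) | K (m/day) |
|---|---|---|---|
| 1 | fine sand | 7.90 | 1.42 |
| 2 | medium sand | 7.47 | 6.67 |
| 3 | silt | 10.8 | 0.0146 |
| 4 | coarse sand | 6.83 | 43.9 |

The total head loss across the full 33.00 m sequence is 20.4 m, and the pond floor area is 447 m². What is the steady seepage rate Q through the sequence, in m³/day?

Flow is perpendicular to layering, so the layers act in series and the equivalent K is the thickness-weighted harmonic mean.
Total thickness L = 7.90 + 7.47 + 10.8 + 6.83 = 33.00 m.
Σ(b_i/K_i) = 7.90/1.42 + 7.47/6.67 + 10.8/0.0146 + 6.83/43.9 = 746.6 d.
K_eq = L / Σ(b_i/K_i) = 33.00 / 746.6 = 0.04420 m/day.
Q = K_eq · A · (Δh/L) = 0.04420 × 447 × (20.4/33.00) = 12.21 m³/day.

12.2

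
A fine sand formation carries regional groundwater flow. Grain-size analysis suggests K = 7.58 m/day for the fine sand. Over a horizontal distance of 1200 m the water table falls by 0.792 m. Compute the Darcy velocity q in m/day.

Hydraulic gradient i = Δh / L = 0.792 / 1200 = 0.0006600.
Specific discharge q = K · i = 7.580 × 0.0006600 = 0.005003 m/day.

0.00500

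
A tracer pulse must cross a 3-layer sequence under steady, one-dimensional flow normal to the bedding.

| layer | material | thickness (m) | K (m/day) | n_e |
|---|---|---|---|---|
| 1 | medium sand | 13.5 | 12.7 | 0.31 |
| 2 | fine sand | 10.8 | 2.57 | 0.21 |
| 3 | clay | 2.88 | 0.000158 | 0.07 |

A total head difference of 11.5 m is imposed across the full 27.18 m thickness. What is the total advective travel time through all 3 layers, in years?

28.9

With flow normal to the layers, continuity requires the same specific discharge q through every layer.
Σ(b_i/K_i) = 13.5/12.7 + 10.8/2.57 + 2.88/0.000158 = 18233 d.
q = Δh / Σ(b_i/K_i) = 11.5 / 18233 = 0.0006307 m/day.
In each layer the seepage velocity is v_i = q/n_i, so the layer transit time is t_i = b_i·n_i / q:
  layer 1 (medium sand): t_1 = 13.5 × 0.31 / 0.0006307 = 6635 d
  layer 2 (fine sand): t_2 = 10.8 × 0.21 / 0.0006307 = 3596 d
  layer 3 (clay): t_3 = 2.88 × 0.07 / 0.0006307 = 319.6 d
Total t = Σ t_i = 10551 days = 28.89 years.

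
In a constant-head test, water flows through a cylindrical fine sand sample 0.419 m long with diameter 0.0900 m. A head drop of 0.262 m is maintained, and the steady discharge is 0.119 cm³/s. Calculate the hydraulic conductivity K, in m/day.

Cross-sectional area A = π·(d/2)² = π × (0.0900/2)² = 0.006362 m².
Convert discharge: 0.119 cm³/s = 1.190e-07 m³/s.
Darcy's law rearranged: K = Q·L / (A·Δh) = 1.190e-07 × 0.419 / (0.006362 × 0.262) = 2.991e-05 m/s = 2.585 m/day.

2.58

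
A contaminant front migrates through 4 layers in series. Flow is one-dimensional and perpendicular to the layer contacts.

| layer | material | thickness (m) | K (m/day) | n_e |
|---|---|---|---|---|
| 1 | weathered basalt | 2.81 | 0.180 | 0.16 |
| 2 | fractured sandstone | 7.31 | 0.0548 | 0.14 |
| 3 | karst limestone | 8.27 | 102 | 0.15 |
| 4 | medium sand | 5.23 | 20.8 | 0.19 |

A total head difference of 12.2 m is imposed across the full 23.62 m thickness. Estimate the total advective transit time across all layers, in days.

45.4

With flow normal to the layers, continuity requires the same specific discharge q through every layer.
Σ(b_i/K_i) = 2.81/0.180 + 7.31/0.0548 + 8.27/102 + 5.23/20.8 = 149.3 d.
q = Δh / Σ(b_i/K_i) = 12.2 / 149.3 = 0.08169 m/day.
In each layer the seepage velocity is v_i = q/n_i, so the layer transit time is t_i = b_i·n_i / q:
  layer 1 (weathered basalt): t_1 = 2.81 × 0.16 / 0.08169 = 5.503 d
  layer 2 (fractured sandstone): t_2 = 7.31 × 0.14 / 0.08169 = 12.53 d
  layer 3 (karst limestone): t_3 = 8.27 × 0.15 / 0.08169 = 15.18 d
  layer 4 (medium sand): t_4 = 5.23 × 0.19 / 0.08169 = 12.16 d
Total t = Σ t_i = 45.38 days.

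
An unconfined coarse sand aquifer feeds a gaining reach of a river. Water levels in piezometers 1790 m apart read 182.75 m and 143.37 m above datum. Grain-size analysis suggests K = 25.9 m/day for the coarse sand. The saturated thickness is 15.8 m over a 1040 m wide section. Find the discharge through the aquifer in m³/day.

9360

Cross-sectional area A = 1040 × 15.8 = 16432 m².
Hydraulic gradient i = (182.75 − 143.37) / 1790 = 39.38 / 1790 = 0.02200.
Darcy's law: Q = K · A · i = 25.90 × 16432 × 0.02200 = 9363 m³/day.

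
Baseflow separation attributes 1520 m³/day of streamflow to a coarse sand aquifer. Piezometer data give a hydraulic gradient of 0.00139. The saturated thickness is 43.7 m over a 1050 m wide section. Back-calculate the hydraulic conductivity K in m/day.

23.8

Cross-sectional area A = 1050 × 43.7 = 45885 m².
Hydraulic gradient i = 0.00139.
From Q = K·A·i, K = Q / (A·i) = 1520 / (45885 × 0.001390) = 23.83 m/day.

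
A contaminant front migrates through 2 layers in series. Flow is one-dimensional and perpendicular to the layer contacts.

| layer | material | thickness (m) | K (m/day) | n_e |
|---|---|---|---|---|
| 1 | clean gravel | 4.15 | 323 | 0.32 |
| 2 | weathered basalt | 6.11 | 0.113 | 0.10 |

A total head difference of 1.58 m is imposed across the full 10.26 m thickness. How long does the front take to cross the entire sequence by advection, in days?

66.4

With flow normal to the layers, continuity requires the same specific discharge q through every layer.
Σ(b_i/K_i) = 4.15/323 + 6.11/0.113 = 54.08 d.
q = Δh / Σ(b_i/K_i) = 1.58 / 54.08 = 0.02921 m/day.
In each layer the seepage velocity is v_i = q/n_i, so the layer transit time is t_i = b_i·n_i / q:
  layer 1 (clean gravel): t_1 = 4.15 × 0.32 / 0.02921 = 45.46 d
  layer 2 (weathered basalt): t_2 = 6.11 × 0.10 / 0.02921 = 20.91 d
Total t = Σ t_i = 66.37 days.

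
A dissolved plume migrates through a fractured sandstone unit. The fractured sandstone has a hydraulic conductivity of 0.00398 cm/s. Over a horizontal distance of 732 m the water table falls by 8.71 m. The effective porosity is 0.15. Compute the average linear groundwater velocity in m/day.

0.273

Convert K: 0.00398 cm/s × 864 = 3.439 m/day.
Hydraulic gradient i = Δh / L = 8.71 / 732 = 0.01190.
Darcy flux q = K · i = 3.439 × 0.01190 = 0.04092 m/day.
Seepage velocity v = q / n_e = 0.04092 / 0.15 = 0.2728 m/day.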